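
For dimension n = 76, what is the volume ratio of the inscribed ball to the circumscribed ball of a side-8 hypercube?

The radii are 8/2 and 8√76/2, so the volume ratio is (1/√76)^76 = 76^{-76/2} ≈ 3.3813e-72.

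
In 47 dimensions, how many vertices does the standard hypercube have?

Each vertex is a binary string of length 47, so there are 2^47 = 140737488355328.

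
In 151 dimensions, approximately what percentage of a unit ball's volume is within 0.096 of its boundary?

1 - (1-0.096)^151 ≈ 0.9999997593 ≈ 99.999976%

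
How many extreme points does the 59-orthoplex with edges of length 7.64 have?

Number of vertices = 2n = 118.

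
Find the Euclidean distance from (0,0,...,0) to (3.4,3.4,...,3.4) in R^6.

The space diagonal of an n-cube of side s is s√n. Here 3.4·√6 ≈ 8.32827.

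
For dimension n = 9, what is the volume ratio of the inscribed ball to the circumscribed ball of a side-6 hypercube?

V_in / V_out = (r_in/r_out)^9 = (1/√9)^9 = 9^(-9/2) ≈ 5.08053e-05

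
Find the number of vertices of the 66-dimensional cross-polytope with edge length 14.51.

The 66-dimensional cross-polytope has 2n = 2·66 = 132 vertices.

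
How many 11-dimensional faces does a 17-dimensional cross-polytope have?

Each 11-face is the convex hull of 12 vertices, one chosen as ±e_i from each of 12 distinct axes: 2^12·C(17,12) = 25346048.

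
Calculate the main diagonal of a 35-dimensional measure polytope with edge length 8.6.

||(8.6,8.6,...,8.6)|| = √(35)·8.6 ≈ 50.8783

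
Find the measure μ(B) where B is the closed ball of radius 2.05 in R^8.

The n-ball volume is π^(n/2)·r^n/Γ(n/2+1). With n=8, r=2.05: V ≈ 1265.96.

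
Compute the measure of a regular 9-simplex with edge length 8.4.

For a regular n-simplex with edge a, V = (a^n / n!)·√((n+1)/2^n). With a=8.4, n=9: V ≈ 80.1891.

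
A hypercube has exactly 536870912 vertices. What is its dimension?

2^n = 536870912 ⇒ n = log_2(536870912) = 29.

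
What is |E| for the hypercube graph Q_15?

The 15-cube has n·2^(n-1) = 15·2^14 = 15·16384 = 245760 edges.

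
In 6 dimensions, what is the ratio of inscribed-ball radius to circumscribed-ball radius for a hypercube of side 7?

r_in = 7/2 (half the side); r_out = 7√6/2 (half the diagonal). Ratio = 1/√6 ≈ 0.408248.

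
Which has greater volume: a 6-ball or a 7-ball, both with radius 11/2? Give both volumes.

V_6(5.5) ≈ 143046. V_7(5.5) ≈ 719315. The 7-ball is larger.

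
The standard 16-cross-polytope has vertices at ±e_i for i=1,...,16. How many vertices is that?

An n-cross-polytope has 2n vertices; here n = 16, giving 32.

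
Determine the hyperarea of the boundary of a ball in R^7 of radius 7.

The surface area of an n-ball is 2π^(n/2) r^(n-1) / Γ(n/2). For n=7, r=7: 1882384·π^3/15 ≈ 3.89105e+06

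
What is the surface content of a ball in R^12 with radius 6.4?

S = n·V_n(r)/r = 12·V_12(6.4)/6.4 (volume-to-surface relation), giving 1.1823e+10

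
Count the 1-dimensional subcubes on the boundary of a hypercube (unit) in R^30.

Choose 1 of 30 axes to span the face (C(30,1) = 30 ways), then fix each of the remaining 29 coordinates at one of its two extreme values (2^29 = 536870912 ways): 30·536870912 = 16106127360.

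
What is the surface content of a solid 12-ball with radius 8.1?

|∂B_12(8.1)| ≈ 1.57791e+11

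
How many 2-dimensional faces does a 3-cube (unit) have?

An n-cube has C(n,k)·2^(n-k) k-faces. Here C(3,2)·2^1 = 3·2 = 6.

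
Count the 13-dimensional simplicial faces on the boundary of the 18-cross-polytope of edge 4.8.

Each 13-face is the convex hull of 14 vertices, one chosen as ±e_i from each of 14 distinct axes: 2^14·C(18,14) = 50135040.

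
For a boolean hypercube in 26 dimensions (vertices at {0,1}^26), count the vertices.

Number of vertices = 2^26 = 67108864.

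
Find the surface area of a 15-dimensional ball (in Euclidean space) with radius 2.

|∂B_15(2)| = 4194304·π^7/135135 ≈ 93743.5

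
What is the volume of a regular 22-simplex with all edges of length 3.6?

V = (3.6^22 / 22!) · √((22+1) / 2^22) ≈ 3.6093e-12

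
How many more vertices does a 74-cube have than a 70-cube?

The 74-cube has 2^74 = 18889465931478580854784 vertices. The 70-cube has 2^70 = 1180591620717411303424 vertices. Difference: 18889465931478580854784 - 1180591620717411303424 = 17708874310761169551360.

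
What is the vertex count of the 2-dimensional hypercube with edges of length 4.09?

Number of vertices = 2^2 = 4.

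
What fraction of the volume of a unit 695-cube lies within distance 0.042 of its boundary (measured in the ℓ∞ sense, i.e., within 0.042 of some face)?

1 - (1 - 2·0.042)^695 = 1 - 0.916^695 ≈ 1 - 3.291e-27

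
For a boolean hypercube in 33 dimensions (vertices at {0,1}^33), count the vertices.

The 33-cube has 2^33 = 8589934592 vertices.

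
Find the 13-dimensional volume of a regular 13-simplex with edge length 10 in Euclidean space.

Volume = 10^13 · √(14/2^13) / 13! ≈ 66.3879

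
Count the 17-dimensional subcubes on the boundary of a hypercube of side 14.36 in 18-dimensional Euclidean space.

f_17(18-cube) = (18 choose 17) · 2^1 = 36.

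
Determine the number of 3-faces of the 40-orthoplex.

Number of 3-faces = 2^(3+1) · C(40,3+1) = 16 · 91390 = 1462240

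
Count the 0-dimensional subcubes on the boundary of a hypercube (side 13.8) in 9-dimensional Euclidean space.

f_0(9-cube) = (9 choose 0) · 2^9 = 512.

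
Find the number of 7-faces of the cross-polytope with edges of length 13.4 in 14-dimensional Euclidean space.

f_7(14-orthoplex) = 2^8 · (14 choose 8) = 768768.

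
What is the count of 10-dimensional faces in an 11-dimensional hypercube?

Number of 10-faces = C(11,10) · 2^(11-10) = 11 · 2 = 22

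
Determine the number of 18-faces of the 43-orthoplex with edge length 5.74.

Each 18-face is the convex hull of 19 vertices, one chosen as ±e_i from each of 19 distinct axes: 2^19·C(43,19) = 419678090349772800.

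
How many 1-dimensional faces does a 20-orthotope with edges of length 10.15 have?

f_1(20-cube) = (20 choose 1) · 2^19 = 10485760.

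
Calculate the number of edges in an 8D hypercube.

An n-cube has n·2^(n-1) edges. With n = 8: 8·128 = 1024.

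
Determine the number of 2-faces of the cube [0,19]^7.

f_2(7-cube) = (7 choose 2) · 2^5 = 672.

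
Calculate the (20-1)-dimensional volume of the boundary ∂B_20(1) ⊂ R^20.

The surface area of an n-ball is 2π^(n/2) r^(n-1) / Γ(n/2). For n=20, r=1: π^10/181440 ≈ 0.516138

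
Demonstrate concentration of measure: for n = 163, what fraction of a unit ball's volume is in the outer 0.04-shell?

1 - (1-0.04)^163 ≈ 0.998711 ≈ 99.87%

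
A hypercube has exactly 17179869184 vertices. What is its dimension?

Since 2^n = 17179869184, we have n = 34.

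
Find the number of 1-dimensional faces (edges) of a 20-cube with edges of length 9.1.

An n-cube has n·2^(n-1) edges. With n = 20: 20·524288 = 10485760.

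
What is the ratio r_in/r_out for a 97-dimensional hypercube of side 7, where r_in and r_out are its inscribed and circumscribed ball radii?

r_in / r_out = (7/2) / (7√97/2) = 1/√97 ≈ 0.101535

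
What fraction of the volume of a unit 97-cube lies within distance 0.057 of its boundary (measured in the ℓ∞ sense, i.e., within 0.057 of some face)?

Shell fraction = 1 - (1-0.114)^97 ≈ 0.999992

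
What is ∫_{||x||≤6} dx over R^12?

V_12(6) = π^(12/2) · (6)^12 / Γ(12/2 + 1) = 15116544·π^6/5 ≈ 2.90658e+09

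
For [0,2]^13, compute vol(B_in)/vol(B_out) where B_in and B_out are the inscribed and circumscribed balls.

Volume scales as r^n, and r_in/r_out = 1/√13, giving (1/√13)^13 ≈ 5.74603e-08.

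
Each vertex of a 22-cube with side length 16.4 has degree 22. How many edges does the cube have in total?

An n-cube has n·2^(n-1) edges. With n = 22: 22·2097152 = 46137344.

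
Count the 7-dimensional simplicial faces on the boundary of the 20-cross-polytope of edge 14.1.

An n-cross-polytope has 2^(k+1)·C(n,k+1) k-faces. Here 2^8·C(20,8) = 256·125970 = 32248320.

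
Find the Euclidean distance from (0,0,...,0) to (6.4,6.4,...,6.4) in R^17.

Diagonal = √17 · 6.4 ≈ 26.3879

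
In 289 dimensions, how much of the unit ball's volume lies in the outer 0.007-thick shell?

V(inner)/V(outer) = ((1-0.007)/1)^289 ≈ 0.1313, so the shell fraction is 0.868679.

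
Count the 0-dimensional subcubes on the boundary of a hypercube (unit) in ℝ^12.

f_0(12-cube) = (12 choose 0) · 2^12 = 4096.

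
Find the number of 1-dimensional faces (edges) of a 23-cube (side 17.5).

Each of the 2^23 = 8388608 vertices has degree 23; total edges = 23·2^23/2 = 96468992.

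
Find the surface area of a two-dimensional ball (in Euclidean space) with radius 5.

S_2(5) = 2·π^(2/2)·(5)^1 / Γ(2/2) = 2πr = 2π·5 ≈ 31.4159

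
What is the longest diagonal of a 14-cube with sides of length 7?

d = √(7² + 7² + ... + 7²) [14 terms] = √(14·7²) = 7√14 ≈ 26.1916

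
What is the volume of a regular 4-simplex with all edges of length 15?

For a regular n-simplex with edge a, V = (a^n / n!)·√((n+1)/2^n). With a=15, n=4: V ≈ 1179.18.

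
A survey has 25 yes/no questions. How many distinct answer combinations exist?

Number of vertices = 2^25 = 33554432.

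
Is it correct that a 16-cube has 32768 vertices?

False. The 16-cube has 2^16 = 65536 vertices.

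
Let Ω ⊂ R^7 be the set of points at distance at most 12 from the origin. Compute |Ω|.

Volume = π^{7/2}·(12)^7/Γ(9/2) = 191102976·π^3/35 ≈ 1.69297e+08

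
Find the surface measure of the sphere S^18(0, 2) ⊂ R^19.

S_19(2) = 2·π^(19/2)·(2)^18 / Γ(19/2) = 268435456·π^9/34459425 ≈ 232210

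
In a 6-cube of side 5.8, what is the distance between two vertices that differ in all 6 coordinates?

Diagonal = √6 · 5.8 ≈ 14.207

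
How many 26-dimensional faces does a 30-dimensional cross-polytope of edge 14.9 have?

Each 26-face is the convex hull of 27 vertices, one chosen as ±e_i from each of 27 distinct axes: 2^27·C(30,27) = 544923975680.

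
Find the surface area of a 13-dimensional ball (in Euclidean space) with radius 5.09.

S_13(5.09) = 2·π^(13/2)·(5.09)^12 / Γ(13/2) ≈ 3.58012e+09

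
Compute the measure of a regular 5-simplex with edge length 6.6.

Volume = 6.6^5 · √(6/2^5) / 5! ≈ 45.1897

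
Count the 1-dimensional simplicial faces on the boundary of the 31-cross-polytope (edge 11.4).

An n-cross-polytope has 2^(k+1)·C(n,k+1) k-faces. Here 2^2·C(31,2) = 4·465 = 1860.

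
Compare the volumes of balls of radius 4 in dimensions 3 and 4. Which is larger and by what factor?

V_3(4) ≈ 268.083, V_4(4) ≈ 1263.31. The 4-ball is larger by a factor of 4.712.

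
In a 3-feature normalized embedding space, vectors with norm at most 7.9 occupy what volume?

The n-ball volume is π^(n/2)·r^n/Γ(n/2+1). With n=3, r=7.9: V ≈ 2065.24.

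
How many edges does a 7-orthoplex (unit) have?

f_1(7-orthoplex) = 2^2 · (7 choose 2) = 84.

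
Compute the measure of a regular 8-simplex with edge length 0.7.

V_8 = √(9) · 0.7^8 / (8! · 2^(8/2)) ≈ 2.6808e-07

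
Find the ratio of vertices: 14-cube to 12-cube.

The 14-cube has 2^14 = 16384 vertices. The 12-cube has 2^12 = 4096 vertices. Ratio: 16384/4096 = 4.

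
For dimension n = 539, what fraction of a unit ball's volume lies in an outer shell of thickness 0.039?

1 - (1-0.039)^539 ≈ 1 - 4.874e-10 ≈ (100 - 4.87e-08)%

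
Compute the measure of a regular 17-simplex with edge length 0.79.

V_17 = √(18) · 0.79^17 / (17! · 2^(17/2)) ≈ 5.99064e-19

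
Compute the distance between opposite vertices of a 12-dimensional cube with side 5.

The space diagonal of an n-cube of side s is s√n. Here 5·√12 ≈ 17.3205.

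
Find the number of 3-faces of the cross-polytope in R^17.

Each 3-face is the convex hull of 4 vertices, one chosen as ±e_i from each of 4 distinct axes: 2^4·C(17,4) = 38080.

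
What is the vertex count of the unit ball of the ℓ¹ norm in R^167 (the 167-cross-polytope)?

An n-cross-polytope has 2n vertices; here n = 167, giving 334.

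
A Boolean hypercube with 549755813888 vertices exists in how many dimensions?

Since 2^n = 549755813888, we have n = 39.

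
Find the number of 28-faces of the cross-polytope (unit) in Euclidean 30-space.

Each 28-face is the convex hull of 29 vertices, one chosen as ±e_i from each of 29 distinct axes: 2^29·C(30,29) = 16106127360.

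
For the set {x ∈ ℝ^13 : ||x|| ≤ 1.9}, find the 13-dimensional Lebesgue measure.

V_13(1.9) = π^(13/2) · (1.9)^13 / Γ(13/2 + 1) ≈ 3829.47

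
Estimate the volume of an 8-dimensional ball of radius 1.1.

Volume = π^{8/2}·(1.1)^8/Γ(5) ≈ 8.70021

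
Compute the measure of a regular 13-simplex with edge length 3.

Volume = 3^13 · √(14/2^13) / 13! ≈ 1.05844e-05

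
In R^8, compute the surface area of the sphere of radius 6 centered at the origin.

|∂B_8(6)| = 93312·π^4 ≈ 9.08944e+06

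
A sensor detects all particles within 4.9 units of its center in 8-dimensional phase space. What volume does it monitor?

The n-ball volume is π^(n/2)·r^n/Γ(n/2+1). With n=8, r=4.9: V ≈ 1.34883e+06.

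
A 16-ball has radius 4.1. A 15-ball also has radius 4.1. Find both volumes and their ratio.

V_16(4.1) ≈ 1.50045e+09. V_15(4.1) ≈ 5.93182e+08. Ratio V_16/V_15 ≈ 2.529.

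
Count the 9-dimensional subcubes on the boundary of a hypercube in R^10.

f_9(10-cube) = (10 choose 9) · 2^1 = 20.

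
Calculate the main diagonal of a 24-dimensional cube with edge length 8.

The space diagonal of an n-cube of side s is s√n. Here 8·√24 ≈ 39.1918.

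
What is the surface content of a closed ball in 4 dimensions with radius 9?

S = n·V_n(r)/r = 4·V_4(9)/9 (volume-to-surface relation), giving 1458·π^2 ≈ 14389.9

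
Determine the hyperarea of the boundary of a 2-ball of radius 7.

S_2(7) = 2·π^(2/2)·(7)^1 / Γ(2/2) = 2πr = 2π·7 ≈ 43.9823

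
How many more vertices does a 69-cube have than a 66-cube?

The 69-cube has 2^69 = 590295810358705651712 vertices. The 66-cube has 2^66 = 73786976294838206464 vertices. Difference: 590295810358705651712 - 73786976294838206464 = 516508834063867445248.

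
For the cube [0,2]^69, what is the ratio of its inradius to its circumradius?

r_in = 2/2 (half the side); r_out = 2√69/2 (half the diagonal). Ratio = 1/√69 ≈ 0.120386.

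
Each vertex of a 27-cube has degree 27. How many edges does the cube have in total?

The 27-cube has n·2^(n-1) = 27·2^26 = 27·67108864 = 1811939328 edges.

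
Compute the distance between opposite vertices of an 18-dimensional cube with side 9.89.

||(9.89,9.89,...,9.89)|| = √(18)·9.89 ≈ 41.9597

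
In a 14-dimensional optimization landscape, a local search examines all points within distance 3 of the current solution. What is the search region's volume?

V_14(3) = π^(14/2) · (3)^14 / Γ(14/2 + 1) = 531441·π^7/560 ≈ 2.86626e+06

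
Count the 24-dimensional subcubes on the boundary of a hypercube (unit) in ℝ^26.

Choose 24 of 26 axes to span the face (C(26,24) = 325 ways), then fix each of the remaining 2 coordinates at one of its two extreme values (2^2 = 4 ways): 325·4 = 1300.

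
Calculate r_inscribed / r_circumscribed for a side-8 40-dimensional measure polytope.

For an n-cube of any side s, the inradius is s/2 and the circumradius is s√n/2, so the ratio is 1/√40 ≈ 0.158114.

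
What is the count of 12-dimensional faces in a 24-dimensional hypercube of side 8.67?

f_12(24-cube) = (24 choose 12) · 2^12 = 11076222976.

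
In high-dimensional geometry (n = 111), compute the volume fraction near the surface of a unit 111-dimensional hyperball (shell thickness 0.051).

1 - (1-0.051)^111 ≈ 0.997004 ≈ 99.70%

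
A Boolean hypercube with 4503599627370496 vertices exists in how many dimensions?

Since 2^n = 4503599627370496, we have n = 52.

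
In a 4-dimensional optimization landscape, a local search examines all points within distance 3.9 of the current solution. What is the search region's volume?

V_4(3.9) = π^(4/2) · (3.9)^4 / Γ(4/2 + 1) ≈ 1141.64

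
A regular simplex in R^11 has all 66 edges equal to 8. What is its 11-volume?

For a regular n-simplex with edge a, V = (a^n / n!)·√((n+1)/2^n). With a=8, n=11: V ≈ 16.4725.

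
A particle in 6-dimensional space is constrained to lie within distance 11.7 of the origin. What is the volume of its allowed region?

The n-ball volume is π^(n/2)·r^n/Γ(n/2+1). With n=6, r=11.7: V ≈ 1.3256e+07.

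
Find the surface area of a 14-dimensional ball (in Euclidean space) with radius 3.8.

|∂B_14(3.8)| ≈ 2.89024e+08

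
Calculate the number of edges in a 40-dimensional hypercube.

Each of the 2^40 = 1099511627776 vertices has degree 40; total edges = 40·2^40/2 = 21990232555520.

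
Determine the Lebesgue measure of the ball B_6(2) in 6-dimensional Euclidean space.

The n-ball volume is π^(n/2)·r^n/Γ(n/2+1). With n=6, r=2: V = 32·π^3/3 ≈ 330.734.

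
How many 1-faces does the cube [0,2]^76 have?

The 76-cube has n·2^(n-1) = 76·2^75 = 76·37778931862957161709568 = 2871198821584744289927168 edges.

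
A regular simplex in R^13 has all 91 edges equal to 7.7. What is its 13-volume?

V_13 = √(14) · 7.7^13 / (13! · 2^(13/2)) ≈ 2.22059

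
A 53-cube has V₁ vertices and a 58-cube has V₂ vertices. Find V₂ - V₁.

V₁ = 2^53 = 9007199254740992. V₂ = 2^58 = 288230376151711744. V₂ - V₁ = 279223176896970752.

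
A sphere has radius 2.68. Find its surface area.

S = n·V_n(r)/r = 3·V_3(2.68)/2.68 (volume-to-surface relation), giving 4πr² = 4π·(2.68)² ≈ 90.2567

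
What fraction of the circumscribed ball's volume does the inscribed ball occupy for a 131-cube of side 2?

The radii are 2/2 and 2√131/2, so the volume ratio is (1/√131)^131 = 131^{-131/2} ≈ 2.0832e-139.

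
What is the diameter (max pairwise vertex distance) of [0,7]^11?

d = √(7² + 7² + ... + 7²) [11 terms] = √(11·7²) = 7√11 ≈ 23.2164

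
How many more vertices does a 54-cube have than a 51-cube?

The 54-cube has 2^54 = 18014398509481984 vertices. The 51-cube has 2^51 = 2251799813685248 vertices. Difference: 18014398509481984 - 2251799813685248 = 15762598695796736.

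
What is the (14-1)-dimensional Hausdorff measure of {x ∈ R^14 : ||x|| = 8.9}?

S = n·V_n(r)/r = 14·V_14(8.9)/8.9 (volume-to-surface relation), giving 1.84424e+13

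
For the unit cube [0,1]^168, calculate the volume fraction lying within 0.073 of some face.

Shell fraction = 1 - (1-0.146)^168 ≈ 1 - 3.054e-12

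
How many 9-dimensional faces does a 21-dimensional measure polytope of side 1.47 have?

Number of 9-faces = C(21,9) · 2^(21-9) = 293930 · 4096 = 1203937280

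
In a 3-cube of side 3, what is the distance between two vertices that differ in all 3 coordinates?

d = √(3² + 3² + ... + 3²) [3 terms] = √(3·3²) = 3√3 ≈ 5.19615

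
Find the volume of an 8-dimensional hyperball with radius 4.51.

The n-ball volume is π^(n/2)·r^n/Γ(n/2+1). With n=8, r=4.51: V ≈ 694705.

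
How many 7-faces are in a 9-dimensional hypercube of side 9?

Choose 7 of 9 axes to span the face (C(9,7) = 36 ways), then fix each of the remaining 2 coordinates at one of its two extreme values (2^2 = 4 ways): 36·4 = 144.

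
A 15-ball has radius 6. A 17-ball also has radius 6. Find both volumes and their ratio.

V_15(6) ≈ 1.79349e+11. V_17(6) ≈ 2.38634e+12. Ratio V_15/V_17 ≈ 0.07516.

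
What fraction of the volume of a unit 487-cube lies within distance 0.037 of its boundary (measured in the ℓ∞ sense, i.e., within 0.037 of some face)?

Shell fraction = 1 - (1-0.074)^487 ≈ 1 - 5.49e-17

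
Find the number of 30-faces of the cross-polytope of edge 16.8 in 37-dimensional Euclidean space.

Each 30-face is the convex hull of 31 vertices, one chosen as ±e_i from each of 31 distinct axes: 2^31·C(37,31) = 4992435625132032.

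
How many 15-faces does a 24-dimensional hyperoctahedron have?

Each 15-face is the convex hull of 16 vertices, one chosen as ±e_i from each of 16 distinct axes: 2^16·C(24,16) = 48199827456.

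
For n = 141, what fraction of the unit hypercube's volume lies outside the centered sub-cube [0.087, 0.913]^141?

Shell fraction = 1 - (1-0.174)^141 ≈ 1 - 1.969e-12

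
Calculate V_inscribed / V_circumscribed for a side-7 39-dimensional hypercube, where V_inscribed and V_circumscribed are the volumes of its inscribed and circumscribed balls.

V_in / V_out = (r_in/r_out)^39 = (1/√39)^39 = 39^(-39/2) ≈ 9.42411e-32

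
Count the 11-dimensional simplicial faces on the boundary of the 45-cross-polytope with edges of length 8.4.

Number of 11-faces = 2^(11+1) · C(45,11+1) = 4096 · 28760021745 = 117801049067520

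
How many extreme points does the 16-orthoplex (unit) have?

The vertices are ±e_1, ..., ±e_16, so there are 2·16 = 32.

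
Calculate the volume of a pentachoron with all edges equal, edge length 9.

For a regular n-simplex with edge a, V = (a^n / n!)·√((n+1)/2^n). With a=9, n=4: V ≈ 152.821.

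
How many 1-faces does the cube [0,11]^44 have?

Number of 1-faces = C(44,1)·2^(44-1) = 44·8796093022208 = 387028092977152.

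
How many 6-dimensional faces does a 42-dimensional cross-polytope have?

Number of 6-faces = 2^(6+1) · C(42,6+1) = 128 · 26978328 = 3453225984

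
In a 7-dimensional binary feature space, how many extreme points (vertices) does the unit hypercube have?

The 7-cube has 2^7 = 128 vertices.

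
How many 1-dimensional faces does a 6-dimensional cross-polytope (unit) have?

Each 1-face is the convex hull of 2 vertices, one chosen as ±e_i from each of 2 distinct axes: 2^2·C(6,2) = 60.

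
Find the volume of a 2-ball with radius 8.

Volume = π^{2/2}·(8)^2/Γ(2) = 64·π ≈ 201.062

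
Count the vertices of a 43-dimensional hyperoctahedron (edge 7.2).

The vertices are ±e_1, ..., ±e_43, so there are 2·43 = 86.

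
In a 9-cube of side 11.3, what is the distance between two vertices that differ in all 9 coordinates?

The space diagonal of an n-cube of side s is s√n. Here 11.3·√9 = 33.9.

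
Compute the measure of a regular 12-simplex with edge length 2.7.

V_12 = √(13) · 2.7^12 / (12! · 2^(12/2)) ≈ 1.76531e-05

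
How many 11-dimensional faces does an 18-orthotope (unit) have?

f_11(18-cube) = (18 choose 11) · 2^7 = 4073472.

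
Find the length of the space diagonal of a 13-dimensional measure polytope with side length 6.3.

||(6.3,6.3,...,6.3)|| = √(13)·6.3 ≈ 22.715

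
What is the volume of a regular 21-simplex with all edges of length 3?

Volume = 3^21 · √(22/2^21) / 21! ≈ 6.6313e-13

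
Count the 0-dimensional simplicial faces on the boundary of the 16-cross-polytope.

An n-cross-polytope has 2^(k+1)·C(n,k+1) k-faces. Here 2^1·C(16,1) = 2·16 = 32.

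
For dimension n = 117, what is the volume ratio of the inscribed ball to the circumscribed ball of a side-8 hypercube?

V_in/V_out = n^(-n/2) = 117^(-117/2) ≈ 1.02595e-121.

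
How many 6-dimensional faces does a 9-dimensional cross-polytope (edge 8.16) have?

An n-cross-polytope has 2^(k+1)·C(n,k+1) k-faces. Here 2^7·C(9,7) = 128·36 = 4608.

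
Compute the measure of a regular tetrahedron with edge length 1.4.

Volume = (√2/12) · 1.4³ = 0.323384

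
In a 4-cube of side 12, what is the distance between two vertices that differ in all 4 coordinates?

Diagonal = √4 · 12 = 24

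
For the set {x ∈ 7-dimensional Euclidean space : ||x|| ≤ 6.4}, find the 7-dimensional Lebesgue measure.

V_7(6.4) = π^(7/2) · (6.4)^7 / Γ(7/2 + 1) ≈ 2.07797e+06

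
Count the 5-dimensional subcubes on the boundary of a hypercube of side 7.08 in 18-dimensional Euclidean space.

f_5(18-cube) = (18 choose 5) · 2^13 = 70189056.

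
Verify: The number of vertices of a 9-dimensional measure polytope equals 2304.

False. The 9-cube has 2^9 = 512 vertices.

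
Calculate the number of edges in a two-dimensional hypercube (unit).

An n-cube has n·2^(n-1) edges. With n = 2: 2·2 = 4.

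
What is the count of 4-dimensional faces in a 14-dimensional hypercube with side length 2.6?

f_4(14-cube) = (14 choose 4) · 2^10 = 1025024.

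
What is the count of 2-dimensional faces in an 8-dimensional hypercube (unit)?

Choose 2 of 8 axes to span the face (C(8,2) = 28 ways), then fix each of the remaining 6 coordinates at one of its two extreme values (2^6 = 64 ways): 28·64 = 1792.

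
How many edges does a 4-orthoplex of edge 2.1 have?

Each 1-face is the convex hull of 2 vertices, one chosen as ±e_i from each of 2 distinct axes: 2^2·C(4,2) = 24.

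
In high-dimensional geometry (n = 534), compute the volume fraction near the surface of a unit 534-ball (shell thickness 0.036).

1 - (1-0.036)^534 ≈ 0.9999999969 ≈ (100 - 3.14e-07)%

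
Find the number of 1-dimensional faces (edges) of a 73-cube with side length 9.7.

Number of 1-faces = C(73,1)·2^(73-1) = 73·4722366482869645213696 = 344732753249484100599808.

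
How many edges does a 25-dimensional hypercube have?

Number of 1-faces = C(25,1)·2^(25-1) = 25·16777216 = 419430400.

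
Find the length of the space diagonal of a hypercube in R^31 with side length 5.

d = √(5² + 5² + ... + 5²) [31 terms] = √(31·5²) = 5√31 ≈ 27.8388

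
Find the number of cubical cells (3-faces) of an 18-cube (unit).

Number of 3-faces = C(18,3) · 2^(18-3) = 816 · 32768 = 26738688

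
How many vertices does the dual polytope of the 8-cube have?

The vertices are ±e_1, ..., ±e_8, so there are 2·8 = 16.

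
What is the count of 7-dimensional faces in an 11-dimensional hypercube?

f_7(11-cube) = (11 choose 7) · 2^4 = 5280.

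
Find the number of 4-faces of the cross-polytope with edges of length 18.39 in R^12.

Number of 4-faces = 2^(4+1) · C(12,4+1) = 32 · 792 = 25344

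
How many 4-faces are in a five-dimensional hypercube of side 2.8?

An n-cube has C(n,k)·2^(n-k) k-faces. Here C(5,4)·2^1 = 5·2 = 10.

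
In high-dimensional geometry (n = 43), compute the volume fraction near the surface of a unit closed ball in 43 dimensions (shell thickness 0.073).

1 - (1-0.073)^43 ≈ 0.961591 ≈ 96.16%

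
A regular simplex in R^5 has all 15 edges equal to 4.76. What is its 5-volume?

Volume = 4.76^5 · √(6/2^5) / 5! ≈ 8.81768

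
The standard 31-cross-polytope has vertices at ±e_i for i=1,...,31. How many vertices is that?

An n-cross-polytope has 2n vertices; here n = 31, giving 62.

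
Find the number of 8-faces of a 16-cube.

Number of 8-faces = C(16,8) · 2^(16-8) = 12870 · 256 = 3294720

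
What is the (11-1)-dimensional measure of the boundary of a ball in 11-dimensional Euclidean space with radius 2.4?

The surface area of an n-ball is 2π^(n/2) r^(n-1) / Γ(n/2). For n=11, r=2.4: 131404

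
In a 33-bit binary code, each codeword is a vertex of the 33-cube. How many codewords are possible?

Each vertex is a binary string of length 33, so there are 2^33 = 8589934592.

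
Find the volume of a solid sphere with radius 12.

V = 2304·π ≈ 7238.23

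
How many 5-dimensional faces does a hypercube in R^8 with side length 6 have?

Choose 5 of 8 axes to span the face (C(8,5) = 56 ways), then fix each of the remaining 3 coordinates at one of its two extreme values (2^3 = 8 ways): 56·8 = 448.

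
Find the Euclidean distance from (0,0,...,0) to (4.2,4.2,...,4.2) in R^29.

||(4.2,4.2,...,4.2)|| = √(29)·4.2 ≈ 22.6177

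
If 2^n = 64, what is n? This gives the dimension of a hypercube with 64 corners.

Since 2^n = 64, we have n = 6.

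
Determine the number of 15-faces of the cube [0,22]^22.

Choose 15 of 22 axes to span the face (C(22,15) = 170544 ways), then fix each of the remaining 7 coordinates at one of its two extreme values (2^7 = 128 ways): 170544·128 = 21829632.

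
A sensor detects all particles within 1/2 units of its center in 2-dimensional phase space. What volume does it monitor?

The n-ball volume is π^(n/2)·r^n/Γ(n/2+1). With n=2, r=1/2: V = π/4 ≈ 0.785398.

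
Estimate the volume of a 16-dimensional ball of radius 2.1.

Volume = π^{16/2}·(2.1)^16/Γ(9) ≈ 33665.7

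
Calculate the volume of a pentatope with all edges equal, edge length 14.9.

V_4 = √(5) · 14.9^4 / (4! · 2^(4/2)) ≈ 1148.04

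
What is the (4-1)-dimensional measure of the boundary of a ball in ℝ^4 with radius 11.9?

The surface area of an n-ball is 2π^(n/2) r^(n-1) / Γ(n/2). For n=4, r=11.9: 33263.7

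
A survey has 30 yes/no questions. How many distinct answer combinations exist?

Number of vertices = 2^30 = 1073741824.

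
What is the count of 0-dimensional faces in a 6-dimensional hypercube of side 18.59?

An n-cube has C(n,k)·2^(n-k) k-faces. Here C(6,0)·2^6 = 1·64 = 64.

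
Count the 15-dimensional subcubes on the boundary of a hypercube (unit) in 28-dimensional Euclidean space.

An n-cube has C(n,k)·2^(n-k) k-faces. Here C(28,15)·2^13 = 37442160·8192 = 306726174720.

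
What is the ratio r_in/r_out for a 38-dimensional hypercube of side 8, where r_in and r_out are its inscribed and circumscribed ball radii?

r_in = 8/2 (half the side); r_out = 8√38/2 (half the diagonal). Ratio = 1/√38 ≈ 0.162221.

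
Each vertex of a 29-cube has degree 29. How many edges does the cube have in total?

An n-cube has n·2^(n-1) edges. With n = 29: 29·268435456 = 7784628224.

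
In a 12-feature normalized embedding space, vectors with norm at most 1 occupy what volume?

The n-ball volume is π^(n/2)·r^n/Γ(n/2+1). With n=12, r=1: V = π^6/720 ≈ 1.33526.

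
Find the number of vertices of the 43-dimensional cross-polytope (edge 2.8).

The 43-dimensional cross-polytope has 2n = 2·43 = 86 vertices.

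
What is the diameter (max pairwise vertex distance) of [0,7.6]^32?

d = √(7.6² + 7.6² + ... + 7.6²) [32 terms] = √(32·7.6²) = 7.6√32 ≈ 42.9921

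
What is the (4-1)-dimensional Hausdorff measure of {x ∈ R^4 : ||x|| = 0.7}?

S_4(0.7) = 2·π^(4/2)·(0.7)^3 / Γ(4/2) ≈ 6.77055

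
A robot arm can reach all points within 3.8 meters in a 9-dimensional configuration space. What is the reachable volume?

The n-ball volume is π^(n/2)·r^n/Γ(n/2+1). With n=9, r=3.8: V ≈ 544967.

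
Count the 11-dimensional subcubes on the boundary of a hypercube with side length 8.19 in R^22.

Number of 11-faces = C(22,11) · 2^(22-11) = 705432 · 2048 = 1444724736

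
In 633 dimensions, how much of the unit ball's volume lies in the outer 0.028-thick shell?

Shell fraction = 1 - (1-0.028)^633 ≈ 0.9999999844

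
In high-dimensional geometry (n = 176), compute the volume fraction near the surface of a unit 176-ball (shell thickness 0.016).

1 - (1-0.016)^176 ≈ 0.941502 ≈ 94.15%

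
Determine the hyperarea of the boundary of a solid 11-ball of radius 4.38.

|∂B_11(4.38)| ≈ 5.38566e+07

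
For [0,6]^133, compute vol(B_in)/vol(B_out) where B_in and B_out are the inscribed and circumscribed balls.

V_in / V_out = (r_in/r_out)^133 = (1/√133)^133 = 133^(-133/2) ≈ 5.80585e-142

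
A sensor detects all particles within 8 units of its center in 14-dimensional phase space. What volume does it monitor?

V = 274877906944·π^7/315 ≈ 2.63559e+12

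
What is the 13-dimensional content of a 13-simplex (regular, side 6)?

Volume = 6^13 · √(14/2^13) / 13! ≈ 0.0867072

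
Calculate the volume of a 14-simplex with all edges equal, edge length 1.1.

V = (1.1^14 / 14!) · √((14+1) / 2^14) ≈ 1.31803e-12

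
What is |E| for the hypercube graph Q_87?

The 87-cube has n·2^(n-1) = 87·2^86 = 87·77371252455336267181195264 = 6731298963614255244763987968 edges.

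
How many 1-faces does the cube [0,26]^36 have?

Each of the 2^36 = 68719476736 vertices has degree 36; total edges = 36·2^36/2 = 1236950581248.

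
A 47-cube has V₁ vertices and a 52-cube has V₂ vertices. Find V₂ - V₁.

V₁ = 2^47 = 140737488355328. V₂ = 2^52 = 4503599627370496. V₂ - V₁ = 4362862139015168.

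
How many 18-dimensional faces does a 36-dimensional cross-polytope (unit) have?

Number of 18-faces = 2^(18+1) · C(36,18+1) = 524288 · 8597496600 = 4507564297420800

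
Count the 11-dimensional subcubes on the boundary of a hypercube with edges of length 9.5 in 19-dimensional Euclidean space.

f_11(19-cube) = (19 choose 11) · 2^8 = 19348992.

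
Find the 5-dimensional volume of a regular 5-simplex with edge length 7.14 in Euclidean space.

Volume = 7.14^5 · √(6/2^5) / 5! ≈ 66.9592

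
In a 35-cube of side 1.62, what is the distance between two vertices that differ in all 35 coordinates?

Diagonal = √35 · 1.62 ≈ 9.58405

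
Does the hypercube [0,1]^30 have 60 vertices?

False. The 30-cube has 2^30 = 1073741824 vertices.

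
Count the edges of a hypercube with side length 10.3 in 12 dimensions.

The 12-cube has n·2^(n-1) = 12·2^11 = 12·2048 = 24576 edges.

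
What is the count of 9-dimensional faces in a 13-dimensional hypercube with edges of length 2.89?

Number of 9-faces = C(13,9) · 2^(13-9) = 715 · 16 = 11440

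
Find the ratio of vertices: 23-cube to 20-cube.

The 23-cube has 2^23 = 8388608 vertices. The 20-cube has 2^20 = 1048576 vertices. Ratio: 8388608/1048576 = 8.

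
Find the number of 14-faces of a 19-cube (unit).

f_14(19-cube) = (19 choose 14) · 2^5 = 372096.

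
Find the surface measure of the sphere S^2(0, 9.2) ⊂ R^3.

|∂B_3(9.2)| = 4πr² = 4π·(9.2)² ≈ 1063.62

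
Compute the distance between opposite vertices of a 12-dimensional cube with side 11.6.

d = √(11.6² + 11.6² + ... + 11.6²) [12 terms] = √(12·11.6²) = 11.6√12 ≈ 40.1836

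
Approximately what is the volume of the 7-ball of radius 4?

Volume = π^{7/2}·(4)^7/Γ(9/2) = 262144·π^3/105 ≈ 77410.6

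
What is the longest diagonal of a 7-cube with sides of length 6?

||(6,6,...,6)|| = √(7)·6 ≈ 15.8745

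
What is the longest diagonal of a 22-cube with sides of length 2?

Diagonal = √22 · 2 ≈ 9.38083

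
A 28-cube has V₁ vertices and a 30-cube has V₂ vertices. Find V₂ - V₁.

V₁ = 2^28 = 268435456. V₂ = 2^30 = 1073741824. V₂ - V₁ = 805306368.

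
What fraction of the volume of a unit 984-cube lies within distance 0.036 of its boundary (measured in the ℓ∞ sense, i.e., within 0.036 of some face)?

The inner cube has side 1-2·0.036 = 0.928 and volume (0.928)^984 ≈ 1.167e-32, so the shell holds 1 - 1.167e-32 of the volume.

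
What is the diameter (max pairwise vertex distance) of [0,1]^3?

The space diagonal of an n-cube of side s is s√n. Here 1·√3 ≈ 1.73205.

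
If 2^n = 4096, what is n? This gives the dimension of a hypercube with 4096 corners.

The n-cube has 2^n vertices, and 4096 = 2^12, so n = 12.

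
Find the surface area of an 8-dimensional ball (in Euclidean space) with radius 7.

S = n·V_n(r)/r = 8·V_8(7)/7 (volume-to-surface relation), giving 823543·π^4/3 ≈ 2.67402e+07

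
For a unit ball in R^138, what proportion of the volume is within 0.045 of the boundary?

Shell fraction = 1 - (1-0.045)^138 ≈ 0.99826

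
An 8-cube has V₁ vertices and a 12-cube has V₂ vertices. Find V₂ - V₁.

V₁ = 2^8 = 256. V₂ = 2^12 = 4096. V₂ - V₁ = 3840.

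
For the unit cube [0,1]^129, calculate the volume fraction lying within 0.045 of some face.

Shell fraction = 1 - (1-0.09)^129 ≈ 0.999995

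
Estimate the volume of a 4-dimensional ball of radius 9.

Volume = π^{4/2}·(9)^4/Γ(3) = 6561·π^2/2 ≈ 32377.2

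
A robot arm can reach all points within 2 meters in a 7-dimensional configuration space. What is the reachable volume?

V_7(2) = π^(7/2) · (2)^7 / Γ(7/2 + 1) = 2048·π^3/105 ≈ 604.77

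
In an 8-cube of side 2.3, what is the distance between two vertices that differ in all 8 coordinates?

||(2.3,2.3,...,2.3)|| = √(8)·2.3 ≈ 6.50538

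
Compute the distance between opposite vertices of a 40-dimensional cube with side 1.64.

||(1.64,1.64,...,1.64)|| = √(40)·1.64 ≈ 10.3723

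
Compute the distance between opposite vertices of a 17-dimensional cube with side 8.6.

||(8.6,8.6,...,8.6)|| = √(17)·8.6 ≈ 35.4587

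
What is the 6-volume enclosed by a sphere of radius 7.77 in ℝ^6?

Volume = π^{6/2}·(7.77)^6/Γ(4) ≈ 1.13717e+06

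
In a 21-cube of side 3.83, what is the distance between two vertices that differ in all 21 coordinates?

d = √(3.83² + 3.83² + ... + 3.83²) [21 terms] = √(21·3.83²) = 3.83√21 ≈ 17.5513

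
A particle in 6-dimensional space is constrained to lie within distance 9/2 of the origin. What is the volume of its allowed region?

The n-ball volume is π^(n/2)·r^n/Γ(n/2+1). With n=6, r=9/2: V = 177147·π^3/128 ≈ 42911.5.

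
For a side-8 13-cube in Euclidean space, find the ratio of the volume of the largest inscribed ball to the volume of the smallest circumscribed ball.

Volume scales as r^n, and r_in/r_out = 1/√13, giving (1/√13)^13 ≈ 5.74603e-08.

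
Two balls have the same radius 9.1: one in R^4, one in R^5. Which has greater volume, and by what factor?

V_4(9.1) ≈ 33840.4, V_5(9.1) ≈ 328477. The 5-ball is larger by a factor of 9.707.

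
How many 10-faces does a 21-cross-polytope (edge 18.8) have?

f_10(21-orthoplex) = 2^11 · (21 choose 11) = 722362368.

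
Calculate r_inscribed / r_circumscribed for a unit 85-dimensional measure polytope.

r_in / r_out = (1/2) / (1√85/2) = 1/√85 ≈ 0.108465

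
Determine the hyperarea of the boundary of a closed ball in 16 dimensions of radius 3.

The surface area of an n-ball is 2π^(n/2) r^(n-1) / Γ(n/2). For n=16, r=3: 1594323·π^8/280 ≈ 5.40278e+07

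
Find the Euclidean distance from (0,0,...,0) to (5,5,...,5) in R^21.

d = √(5² + 5² + ... + 5²) [21 terms] = √(21·5²) = 5√21 ≈ 22.9129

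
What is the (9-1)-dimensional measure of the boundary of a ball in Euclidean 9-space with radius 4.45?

The surface area of an n-ball is 2π^(n/2) r^(n-1) / Γ(n/2). For n=9, r=4.45: 4.56499e+06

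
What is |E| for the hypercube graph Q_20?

An n-cube has n·2^(n-1) edges. With n = 20: 20·524288 = 10485760.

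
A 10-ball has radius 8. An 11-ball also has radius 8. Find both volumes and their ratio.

V_10(8) ≈ 2.73822e+09. V_11(8) ≈ 1.61843e+10. Ratio V_10/V_11 ≈ 0.1692.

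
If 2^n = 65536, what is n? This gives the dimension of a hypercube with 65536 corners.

Since 2^n = 65536, we have n = 16.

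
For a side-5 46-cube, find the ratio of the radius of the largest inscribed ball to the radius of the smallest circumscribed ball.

r_in / r_out = (5/2) / (5√46/2) = 1/√46 ≈ 0.147442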